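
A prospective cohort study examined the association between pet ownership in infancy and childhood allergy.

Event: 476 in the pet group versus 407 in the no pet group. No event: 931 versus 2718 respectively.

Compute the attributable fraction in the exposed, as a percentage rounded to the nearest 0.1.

61.5

From the description: a = 476, b = 931, c = 407, d = 2718.
Risk in exposed = 476/1407 = 0.33831; risk in unexposed = 407/3125 = 0.13024.
RR = 0.33831/0.13024 = 2.59758
AR% = (RR − 1)/RR × 100 = (2.59758 − 1)/2.59758 × 100 = 61.5026%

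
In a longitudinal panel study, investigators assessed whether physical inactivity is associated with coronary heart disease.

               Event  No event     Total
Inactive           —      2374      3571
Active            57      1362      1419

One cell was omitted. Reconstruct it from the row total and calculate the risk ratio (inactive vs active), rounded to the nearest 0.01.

8.34

The missing cell is in the exposed row: 3571 − 2374 = 1197.
So a = 1197, b = 2374, c = 57, d = 1362.
RR = [a/(a+b)] / [c/(c+d)] = (1197/3571) / (57/1419) = 0.33520/0.04017 = 8.34472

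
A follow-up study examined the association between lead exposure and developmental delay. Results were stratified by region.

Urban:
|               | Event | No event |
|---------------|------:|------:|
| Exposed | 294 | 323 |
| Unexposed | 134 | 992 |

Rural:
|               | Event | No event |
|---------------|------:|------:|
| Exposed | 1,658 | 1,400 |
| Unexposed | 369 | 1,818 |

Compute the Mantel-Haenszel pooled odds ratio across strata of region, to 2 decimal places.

6.02

OR_MH = Σ(aᵢdᵢ/nᵢ) / Σ(bᵢcᵢ/nᵢ), where nᵢ is the stratum total.
Stratum 1 (Urban): n = 1743; a·d/n = 294·992/1743 = 167.3253; b·c/n = 323·134/1743 = 24.8319
Stratum 2 (Rural): n = 5245; a·d/n = 1658·1818/5245 = 574.6890; b·c/n = 1400·369/5245 = 98.4938
OR_MH = (167.3253 + 574.6890) / (24.8319 + 98.4938) = 742.0143 / 123.3257 = 6.01670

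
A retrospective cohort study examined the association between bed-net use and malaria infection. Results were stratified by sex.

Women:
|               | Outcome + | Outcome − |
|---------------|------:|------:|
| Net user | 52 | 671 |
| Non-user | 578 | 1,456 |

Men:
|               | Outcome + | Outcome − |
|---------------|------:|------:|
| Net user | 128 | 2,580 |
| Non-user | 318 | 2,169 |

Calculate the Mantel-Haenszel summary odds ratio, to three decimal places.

0.271

OR_MH = Σ(aᵢdᵢ/nᵢ) / Σ(bᵢcᵢ/nᵢ), where nᵢ is the stratum total.
Stratum 1 (Women): n = 2757; a·d/n = 52·1456/2757 = 27.4617; b·c/n = 671·578/2757 = 140.6739
Stratum 2 (Men): n = 5195; a·d/n = 128·2169/5195 = 53.4422; b·c/n = 2580·318/5195 = 157.9288
OR_MH = (27.4617 + 53.4422) / (140.6739 + 157.9288) = 80.9039 / 298.6027 = 0.27094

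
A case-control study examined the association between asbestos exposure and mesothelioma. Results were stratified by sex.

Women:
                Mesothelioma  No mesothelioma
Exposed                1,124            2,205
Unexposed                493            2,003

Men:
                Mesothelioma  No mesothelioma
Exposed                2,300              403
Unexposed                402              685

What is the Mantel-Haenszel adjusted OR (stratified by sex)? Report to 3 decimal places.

OR_MH = Σ(aᵢdᵢ/nᵢ) / Σ(bᵢcᵢ/nᵢ), where nᵢ is the stratum total.
Stratum 1 (Women): n = 5825; a·d/n = 1124·2003/5825 = 386.5016; b·c/n = 2205·493/5825 = 186.6206
Stratum 2 (Men): n = 3790; a·d/n = 2300·685/3790 = 415.6992; b·c/n = 403·402/3790 = 42.7456
OR_MH = (386.5016 + 415.6992) / (186.6206 + 42.7456) = 802.2008 / 229.3662 = 3.49747

3.497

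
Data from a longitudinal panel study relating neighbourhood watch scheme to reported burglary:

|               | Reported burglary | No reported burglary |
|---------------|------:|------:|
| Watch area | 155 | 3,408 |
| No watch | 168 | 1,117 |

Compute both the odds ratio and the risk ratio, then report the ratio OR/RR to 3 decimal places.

0.909

Cells: a = 155, b = 3408, c = 168, d = 1117.
OR = (155·1117)/(3408·168) = 173135/572544 = 0.30240
Risk in exposed = 155/3563 = 0.04350; risk in unexposed = 168/1285 = 0.13074; RR = 0.33274
OR/RR = 0.30240 / 0.33274 = 0.90880
The outcome is not rare, so the OR lies further from 1 than the RR.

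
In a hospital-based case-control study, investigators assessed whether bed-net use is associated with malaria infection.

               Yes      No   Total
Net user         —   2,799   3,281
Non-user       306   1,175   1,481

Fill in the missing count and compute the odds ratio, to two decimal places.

The missing cell is in the exposed row: 3281 − 2799 = 482.
So a = 482, b = 2799, c = 306, d = 1175.
OR = (a·d)/(b·c) = (482 × 1175) / (2799 × 306) = 566350 / 856494 = 0.66124

0.66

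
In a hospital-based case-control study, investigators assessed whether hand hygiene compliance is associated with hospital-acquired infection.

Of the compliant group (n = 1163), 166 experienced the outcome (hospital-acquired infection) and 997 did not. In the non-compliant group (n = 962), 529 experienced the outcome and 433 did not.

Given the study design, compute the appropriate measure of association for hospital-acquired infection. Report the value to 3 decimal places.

0.136

From the description: a = 166, b = 997, c = 529, d = 433.
This is a hospital-based case-control study: participants were sampled on outcome status, so risks in the source population cannot be estimated directly — relative risk is not valid here. The odds ratio is the appropriate measure.
OR = (a·d)/(b·c) = (166 × 433) / (997 × 529) = 71878 / 527413 = 0.13628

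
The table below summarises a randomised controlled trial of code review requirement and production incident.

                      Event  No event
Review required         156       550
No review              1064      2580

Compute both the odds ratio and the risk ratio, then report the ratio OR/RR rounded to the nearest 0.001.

Cells: a = 156, b = 550, c = 1064, d = 2580.
OR = (156·2580)/(550·1064) = 402480/585200 = 0.68776
Risk in exposed = 156/706 = 0.22096; risk in unexposed = 1064/3644 = 0.29199; RR = 0.75676
OR/RR = 0.68776 / 0.75676 = 0.90883
The outcome is not rare, so the OR lies further from 1 than the RR.

0.909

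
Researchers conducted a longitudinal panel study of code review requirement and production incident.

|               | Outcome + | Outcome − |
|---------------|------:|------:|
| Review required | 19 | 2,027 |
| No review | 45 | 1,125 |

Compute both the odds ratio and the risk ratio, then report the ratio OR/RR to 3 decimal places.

Cells: a = 19, b = 2027, c = 45, d = 1125.
OR = (19·1125)/(2027·45) = 21375/91215 = 0.23434
Risk in exposed = 19/2046 = 0.00929; risk in unexposed = 45/1170 = 0.03846; RR = 0.24145
OR/RR = 0.23434 / 0.24145 = 0.97055
The outcome is rare in both groups, so OR ≈ RR (ratio near 1).

0.971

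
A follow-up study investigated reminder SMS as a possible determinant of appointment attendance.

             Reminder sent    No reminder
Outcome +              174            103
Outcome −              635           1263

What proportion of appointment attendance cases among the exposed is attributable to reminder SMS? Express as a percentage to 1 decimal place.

64.9

Reading the table with exposure as columns: a = 174 (Reminder sent, case), b = 635 (Reminder sent, non-case), c = 103 (No reminder, case), d = 1263.
Risk in exposed = 174/809 = 0.21508; risk in unexposed = 103/1366 = 0.07540.
RR = 0.21508/0.07540 = 2.85242
AR% = (RR − 1)/RR × 100 = (2.85242 − 1)/2.85242 × 100 = 64.9421%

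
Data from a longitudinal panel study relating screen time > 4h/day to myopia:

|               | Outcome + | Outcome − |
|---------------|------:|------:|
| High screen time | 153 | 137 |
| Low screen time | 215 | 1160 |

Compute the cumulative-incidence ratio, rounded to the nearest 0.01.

3.37

Cells: a = 153, b = 137, c = 215, d = 1160.
Risk in exposed = 153/290 = 0.52759; risk in unexposed = 215/1375 = 0.15636.
RR = 0.52759 / 0.15636 = 3.37410
The risk among the exposed is 3.37 times that among the unexposed.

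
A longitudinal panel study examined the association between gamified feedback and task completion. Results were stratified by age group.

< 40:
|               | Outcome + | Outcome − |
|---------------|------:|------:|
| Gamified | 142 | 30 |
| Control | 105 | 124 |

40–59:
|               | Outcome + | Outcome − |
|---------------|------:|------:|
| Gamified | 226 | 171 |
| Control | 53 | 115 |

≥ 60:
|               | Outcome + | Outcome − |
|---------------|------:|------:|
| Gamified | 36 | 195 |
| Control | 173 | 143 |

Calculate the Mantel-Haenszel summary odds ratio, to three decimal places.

1.161

OR_MH = Σ(aᵢdᵢ/nᵢ) / Σ(bᵢcᵢ/nᵢ), where nᵢ is the stratum total.
Stratum 1 (< 40): n = 401; a·d/n = 142·124/401 = 43.9102; b·c/n = 30·105/401 = 7.8554
Stratum 2 (40–59): n = 565; a·d/n = 226·115/565 = 46.0000; b·c/n = 171·53/565 = 16.0407
Stratum 3 (≥ 60): n = 547; a·d/n = 36·143/547 = 9.4113; b·c/n = 195·173/547 = 61.6728
OR_MH = (43.9102 + 46.0000 + 9.4113) / (7.8554 + 16.0407 + 61.6728) = 99.3216 / 85.5688 = 1.16072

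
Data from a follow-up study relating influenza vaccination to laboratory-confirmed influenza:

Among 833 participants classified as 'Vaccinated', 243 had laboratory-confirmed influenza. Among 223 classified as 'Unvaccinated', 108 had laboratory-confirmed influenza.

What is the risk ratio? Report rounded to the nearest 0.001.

0.602

From the description: a = 243, b = 590, c = 108, d = 115.
Risk in exposed = 243/833 = 0.29172; risk in unexposed = 108/223 = 0.48430.
RR = 0.29172 / 0.48430 = 0.60234
The risk is 40% lower among the exposed than among the unexposed.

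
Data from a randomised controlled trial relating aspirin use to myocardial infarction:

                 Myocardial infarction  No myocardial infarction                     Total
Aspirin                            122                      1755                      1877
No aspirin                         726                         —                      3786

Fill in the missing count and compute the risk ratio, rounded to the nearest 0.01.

0.34

The missing cell is in the unexposed row: 3786 − 726 = 3060.
So a = 122, b = 1755, c = 726, d = 3060.
RR = [a/(a+b)] / [c/(c+d)] = (122/1877) / (726/3786) = 0.06500/0.19176 = 0.33895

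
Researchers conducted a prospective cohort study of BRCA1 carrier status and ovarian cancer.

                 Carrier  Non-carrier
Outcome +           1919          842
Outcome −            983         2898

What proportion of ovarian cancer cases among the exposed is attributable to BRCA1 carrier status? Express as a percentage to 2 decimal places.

Reading the table with exposure as columns: a = 1919 (Carrier, case), b = 983 (Carrier, non-case), c = 842 (Non-carrier, case), d = 2898.
Risk in exposed = 1919/2902 = 0.66127; risk in unexposed = 842/3740 = 0.22513.
RR = 0.66127/0.22513 = 2.93722
AR% = (RR − 1)/RR × 100 = (2.93722 − 1)/2.93722 × 100 = 65.9542%

65.95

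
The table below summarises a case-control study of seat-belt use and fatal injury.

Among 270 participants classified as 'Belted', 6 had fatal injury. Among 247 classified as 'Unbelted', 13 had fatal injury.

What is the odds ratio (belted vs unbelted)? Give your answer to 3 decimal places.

0.409

From the description: a = 6, b = 264, c = 13, d = 234.
OR = (a·d)/(b·c) = (6 × 234) / (264 × 13) = 1404 / 3432 = 0.40909
Exposure is associated with lower odds of fatal injury (OR = 0.41 < 1).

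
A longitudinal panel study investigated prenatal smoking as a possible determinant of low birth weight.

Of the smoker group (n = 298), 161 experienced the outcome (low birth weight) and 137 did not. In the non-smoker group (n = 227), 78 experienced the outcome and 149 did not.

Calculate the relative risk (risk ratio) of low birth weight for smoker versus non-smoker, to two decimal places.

1.57

From the description: a = 161, b = 137, c = 78, d = 149.
Risk in exposed = 161/298 = 0.54027; risk in unexposed = 78/227 = 0.34361.
RR = 0.54027 / 0.34361 = 1.57232
The risk among the exposed is 1.57 times that among the unexposed.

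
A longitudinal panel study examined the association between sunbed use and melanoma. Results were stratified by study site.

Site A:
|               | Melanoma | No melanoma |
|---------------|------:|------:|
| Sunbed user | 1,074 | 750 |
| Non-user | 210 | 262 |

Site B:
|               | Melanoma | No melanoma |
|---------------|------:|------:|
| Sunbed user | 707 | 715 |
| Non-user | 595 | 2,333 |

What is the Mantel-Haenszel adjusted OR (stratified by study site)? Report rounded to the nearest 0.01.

OR_MH = Σ(aᵢdᵢ/nᵢ) / Σ(bᵢcᵢ/nᵢ), where nᵢ is the stratum total.
Stratum 1 (Site A): n = 2296; a·d/n = 1074·262/2296 = 122.5557; b·c/n = 750·210/2296 = 68.5976
Stratum 2 (Site B): n = 4350; a·d/n = 707·2333/4350 = 379.1795; b·c/n = 715·595/4350 = 97.7989
OR_MH = (122.5557 + 379.1795) / (68.5976 + 97.7989) = 501.7353 / 166.3964 = 3.01530

3.02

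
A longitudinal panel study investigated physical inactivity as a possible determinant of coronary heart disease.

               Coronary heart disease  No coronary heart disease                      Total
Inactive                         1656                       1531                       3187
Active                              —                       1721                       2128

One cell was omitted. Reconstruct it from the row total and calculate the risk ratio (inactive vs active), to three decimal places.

2.717

The missing cell is in the unexposed row: 2128 − 1721 = 407.
So a = 1656, b = 1531, c = 407, d = 1721.
RR = [a/(a+b)] / [c/(c+d)] = (1656/3187) / (407/2128) = 0.51961/0.19126 = 2.71679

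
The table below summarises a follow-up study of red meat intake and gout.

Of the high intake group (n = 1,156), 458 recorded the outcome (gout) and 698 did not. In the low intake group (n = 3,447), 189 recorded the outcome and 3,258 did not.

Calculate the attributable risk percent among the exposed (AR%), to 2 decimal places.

From the description: a = 458, b = 698, c = 189, d = 3258.
Risk in exposed = 458/1156 = 0.39619; risk in unexposed = 189/3447 = 0.05483.
RR = 0.39619/0.05483 = 7.22582
AR% = (RR − 1)/RR × 100 = (7.22582 − 1)/7.22582 × 100 = 86.1607%

86.16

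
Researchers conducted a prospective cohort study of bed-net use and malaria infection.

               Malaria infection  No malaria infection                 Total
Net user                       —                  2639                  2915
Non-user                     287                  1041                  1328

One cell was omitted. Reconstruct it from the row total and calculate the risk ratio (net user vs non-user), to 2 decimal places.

0.44

The missing cell is in the exposed row: 2915 − 2639 = 276.
So a = 276, b = 2639, c = 287, d = 1041.
RR = [a/(a+b)] / [c/(c+d)] = (276/2915) / (287/1328) = 0.09468/0.21611 = 0.43811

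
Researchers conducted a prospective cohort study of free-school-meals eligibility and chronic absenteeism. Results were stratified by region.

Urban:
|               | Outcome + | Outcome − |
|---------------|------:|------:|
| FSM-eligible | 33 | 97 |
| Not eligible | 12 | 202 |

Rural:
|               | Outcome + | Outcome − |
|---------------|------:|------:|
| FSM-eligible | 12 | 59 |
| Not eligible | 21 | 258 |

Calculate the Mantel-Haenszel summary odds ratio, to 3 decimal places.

OR_MH = Σ(aᵢdᵢ/nᵢ) / Σ(bᵢcᵢ/nᵢ), where nᵢ is the stratum total.
Stratum 1 (Urban): n = 344; a·d/n = 33·202/344 = 19.3779; b·c/n = 97·12/344 = 3.3837
Stratum 2 (Rural): n = 350; a·d/n = 12·258/350 = 8.8457; b·c/n = 59·21/350 = 3.5400
OR_MH = (19.3779 + 8.8457) / (3.3837 + 3.5400) = 28.2236 / 6.9237 = 4.07637

4.076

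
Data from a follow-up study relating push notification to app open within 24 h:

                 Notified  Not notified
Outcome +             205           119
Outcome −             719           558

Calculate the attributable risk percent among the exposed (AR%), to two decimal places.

Reading the table with exposure as columns: a = 205 (Notified, case), b = 719 (Notified, non-case), c = 119 (Not notified, case), d = 558.
Risk in exposed = 205/924 = 0.22186; risk in unexposed = 119/677 = 0.17578.
RR = 0.22186/0.17578 = 1.26219
AR% = (RR − 1)/RR × 100 = (1.26219 − 1)/1.26219 × 100 = 20.7724%

20.77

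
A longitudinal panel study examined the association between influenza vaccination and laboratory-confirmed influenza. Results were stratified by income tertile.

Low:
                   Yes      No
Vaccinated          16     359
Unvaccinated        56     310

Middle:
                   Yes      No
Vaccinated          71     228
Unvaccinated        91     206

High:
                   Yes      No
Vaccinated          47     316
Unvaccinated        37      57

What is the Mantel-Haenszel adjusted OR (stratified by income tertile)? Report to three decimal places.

0.424

OR_MH = Σ(aᵢdᵢ/nᵢ) / Σ(bᵢcᵢ/nᵢ), where nᵢ is the stratum total.
Stratum 1 (Low): n = 741; a·d/n = 16·310/741 = 6.6937; b·c/n = 359·56/741 = 27.1309
Stratum 2 (Middle): n = 596; a·d/n = 71·206/596 = 24.5403; b·c/n = 228·91/596 = 34.8121
Stratum 3 (High): n = 457; a·d/n = 47·57/457 = 5.8621; b·c/n = 316·37/457 = 25.5842
OR_MH = (6.6937 + 24.5403 + 5.8621) / (27.1309 + 34.8121 + 25.5842) = 37.0961 / 87.5272 = 0.42382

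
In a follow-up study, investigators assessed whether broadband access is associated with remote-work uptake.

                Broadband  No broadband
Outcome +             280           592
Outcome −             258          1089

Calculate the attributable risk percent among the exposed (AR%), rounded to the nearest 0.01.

Reading the table with exposure as columns: a = 280 (Broadband, case), b = 258 (Broadband, non-case), c = 592 (No broadband, case), d = 1089.
Risk in exposed = 280/538 = 0.52045; risk in unexposed = 592/1681 = 0.35217.
RR = 0.52045/0.35217 = 1.47782
AR% = (RR − 1)/RR × 100 = (1.47782 − 1)/1.47782 × 100 = 32.3328%

32.33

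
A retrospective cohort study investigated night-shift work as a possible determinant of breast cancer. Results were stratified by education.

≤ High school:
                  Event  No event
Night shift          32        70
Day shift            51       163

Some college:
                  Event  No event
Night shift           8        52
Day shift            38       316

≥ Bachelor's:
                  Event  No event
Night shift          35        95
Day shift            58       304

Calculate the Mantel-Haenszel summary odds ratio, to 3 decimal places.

1.622

OR_MH = Σ(aᵢdᵢ/nᵢ) / Σ(bᵢcᵢ/nᵢ), where nᵢ is the stratum total.
Stratum 1 (≤ High school): n = 316; a·d/n = 32·163/316 = 16.5063; b·c/n = 70·51/316 = 11.2975
Stratum 2 (Some college): n = 414; a·d/n = 8·316/414 = 6.1063; b·c/n = 52·38/414 = 4.7729
Stratum 3 (≥ Bachelor's): n = 492; a·d/n = 35·304/492 = 21.6260; b·c/n = 95·58/492 = 11.1992
OR_MH = (16.5063 + 6.1063 + 21.6260) / (11.2975 + 4.7729 + 11.1992) = 44.2386 / 27.2696 = 1.62227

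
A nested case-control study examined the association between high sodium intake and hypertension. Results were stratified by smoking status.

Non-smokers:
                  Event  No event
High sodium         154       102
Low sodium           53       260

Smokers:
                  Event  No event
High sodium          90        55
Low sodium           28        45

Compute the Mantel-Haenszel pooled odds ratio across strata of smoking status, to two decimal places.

5.37

OR_MH = Σ(aᵢdᵢ/nᵢ) / Σ(bᵢcᵢ/nᵢ), where nᵢ is the stratum total.
Stratum 1 (Non-smokers): n = 569; a·d/n = 154·260/569 = 70.3691; b·c/n = 102·53/569 = 9.5009
Stratum 2 (Smokers): n = 218; a·d/n = 90·45/218 = 18.5780; b·c/n = 55·28/218 = 7.0642
OR_MH = (70.3691 + 18.5780) / (9.5009 + 7.0642) = 88.9471 / 16.5651 = 5.36955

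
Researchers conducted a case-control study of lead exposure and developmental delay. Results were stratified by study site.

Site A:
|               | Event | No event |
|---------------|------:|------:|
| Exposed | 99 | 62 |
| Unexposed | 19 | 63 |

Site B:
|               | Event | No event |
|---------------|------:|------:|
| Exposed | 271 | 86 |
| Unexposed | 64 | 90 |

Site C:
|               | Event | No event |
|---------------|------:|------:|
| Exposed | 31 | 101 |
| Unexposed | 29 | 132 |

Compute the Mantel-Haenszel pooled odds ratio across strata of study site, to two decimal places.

3.41

OR_MH = Σ(aᵢdᵢ/nᵢ) / Σ(bᵢcᵢ/nᵢ), where nᵢ is the stratum total.
Stratum 1 (Site A): n = 243; a·d/n = 99·63/243 = 25.6667; b·c/n = 62·19/243 = 4.8477
Stratum 2 (Site B): n = 511; a·d/n = 271·90/511 = 47.7299; b·c/n = 86·64/511 = 10.7710
Stratum 3 (Site C): n = 293; a·d/n = 31·132/293 = 13.9659; b·c/n = 101·29/293 = 9.9966
OR_MH = (25.6667 + 47.7299 + 13.9659) / (4.8477 + 10.7710 + 9.9966) = 87.3625 / 25.6154 = 3.41055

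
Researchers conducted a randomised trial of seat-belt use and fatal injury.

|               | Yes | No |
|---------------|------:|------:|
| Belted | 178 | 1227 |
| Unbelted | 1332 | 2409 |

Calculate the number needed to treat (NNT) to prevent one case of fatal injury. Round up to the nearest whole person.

Risk in treated group = 178/1405 = 0.12669; risk in control = 1332/3741 = 0.35605.
Absolute risk reduction = 0.35605 − 0.12669 = 0.22936
NNT = 1 / ARR = 1 / 0.22936 = 4.360 → round up → 5

5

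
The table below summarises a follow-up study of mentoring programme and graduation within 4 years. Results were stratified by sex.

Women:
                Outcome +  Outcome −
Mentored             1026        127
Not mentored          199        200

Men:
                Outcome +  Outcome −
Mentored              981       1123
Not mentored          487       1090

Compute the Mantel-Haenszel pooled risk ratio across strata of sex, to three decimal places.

RR_MH = Σ(aᵢ·n₀ᵢ/nᵢ) / Σ(cᵢ·n₁ᵢ/nᵢ), with n₁ᵢ = aᵢ+bᵢ (exposed), n₀ᵢ = cᵢ+dᵢ (unexposed), nᵢ = n₁ᵢ+n₀ᵢ.
Stratum 1 (Women): n₁ = 1153, n₀ = 399, n = 1552; a·n₀/n = 1026·399/1552 = 263.7719; c·n₁/n = 199·1153/1552 = 147.8396
Stratum 2 (Men): n₁ = 2104, n₀ = 1577, n = 3681; a·n₀/n = 981·1577/3681 = 420.2763; c·n₁/n = 487·2104/3681 = 278.3613
RR_MH = (263.7719 + 420.2763) / (147.8396 + 278.3613) = 684.0482 / 426.2009 = 1.60499

1.605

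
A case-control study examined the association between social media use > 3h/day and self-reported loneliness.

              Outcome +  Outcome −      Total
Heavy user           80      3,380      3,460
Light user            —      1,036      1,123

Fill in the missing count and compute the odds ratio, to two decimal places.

The missing cell is in the unexposed row: 1123 − 1036 = 87.
So a = 80, b = 3380, c = 87, d = 1036.
OR = (a·d)/(b·c) = (80 × 1036) / (3380 × 87) = 82880 / 294060 = 0.28185

0.28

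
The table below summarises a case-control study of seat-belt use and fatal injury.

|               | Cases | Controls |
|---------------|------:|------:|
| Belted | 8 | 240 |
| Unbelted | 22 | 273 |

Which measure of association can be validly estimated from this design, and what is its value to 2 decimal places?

Cells: a = 8, b = 240, c = 22, d = 273.
This is a case-control study: participants were sampled on outcome status, so risks in the source population cannot be estimated directly — relative risk is not valid here. The odds ratio is the appropriate measure.
OR = (a·d)/(b·c) = (8 × 273) / (240 × 22) = 2184 / 5280 = 0.41364

0.41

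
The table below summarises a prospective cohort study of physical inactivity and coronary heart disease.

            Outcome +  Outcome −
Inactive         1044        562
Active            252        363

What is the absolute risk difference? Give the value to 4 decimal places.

Cells: a = 1044, b = 562, c = 252, d = 363.
Risk in exposed = 1044/1606 = 0.650062; risk in unexposed = 252/615 = 0.409756.
Risk difference = 0.650062 − 0.409756 = 0.240306

0.2403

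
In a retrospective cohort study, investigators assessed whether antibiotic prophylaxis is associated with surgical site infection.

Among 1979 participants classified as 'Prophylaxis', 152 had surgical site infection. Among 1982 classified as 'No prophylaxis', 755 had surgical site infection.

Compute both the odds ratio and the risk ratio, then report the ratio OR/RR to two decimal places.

From the description: a = 152, b = 1827, c = 755, d = 1227.
OR = (152·1227)/(1827·755) = 186504/1379385 = 0.13521
Risk in exposed = 152/1979 = 0.07681; risk in unexposed = 755/1982 = 0.38093; RR = 0.20163
OR/RR = 0.13521 / 0.20163 = 0.67058
The outcome is not rare, so the OR lies further from 1 than the RR.

0.67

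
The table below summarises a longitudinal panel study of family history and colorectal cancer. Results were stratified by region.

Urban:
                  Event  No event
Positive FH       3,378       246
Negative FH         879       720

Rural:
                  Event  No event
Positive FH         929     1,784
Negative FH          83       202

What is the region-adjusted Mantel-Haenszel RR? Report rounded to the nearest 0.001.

RR_MH = Σ(aᵢ·n₀ᵢ/nᵢ) / Σ(cᵢ·n₁ᵢ/nᵢ), with n₁ᵢ = aᵢ+bᵢ (exposed), n₀ᵢ = cᵢ+dᵢ (unexposed), nᵢ = n₁ᵢ+n₀ᵢ.
Stratum 1 (Urban): n₁ = 3624, n₀ = 1599, n = 5223; a·n₀/n = 3378·1599/5223 = 1034.1608; c·n₁/n = 879·3624/5223 = 609.8978
Stratum 2 (Rural): n₁ = 2713, n₀ = 285, n = 2998; a·n₀/n = 929·285/2998 = 88.3139; c·n₁/n = 83·2713/2998 = 75.1097
RR_MH = (1034.1608 + 88.3139) / (609.8978 + 75.1097) = 1122.4747 / 685.0075 = 1.63863

1.639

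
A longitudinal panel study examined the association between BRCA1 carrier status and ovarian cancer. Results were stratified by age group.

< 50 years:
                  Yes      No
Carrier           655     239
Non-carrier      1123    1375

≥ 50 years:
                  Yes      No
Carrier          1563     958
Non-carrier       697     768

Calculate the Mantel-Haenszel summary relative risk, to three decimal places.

RR_MH = Σ(aᵢ·n₀ᵢ/nᵢ) / Σ(cᵢ·n₁ᵢ/nᵢ), with n₁ᵢ = aᵢ+bᵢ (exposed), n₀ᵢ = cᵢ+dᵢ (unexposed), nᵢ = n₁ᵢ+n₀ᵢ.
Stratum 1 (< 50 years): n₁ = 894, n₀ = 2498, n = 3392; a·n₀/n = 655·2498/3392 = 482.3673; c·n₁/n = 1123·894/3392 = 295.9794
Stratum 2 (≥ 50 years): n₁ = 2521, n₀ = 1465, n = 3986; a·n₀/n = 1563·1465/3986 = 574.4594; c·n₁/n = 697·2521/3986 = 440.8271
RR_MH = (482.3673 + 574.4594) / (295.9794 + 440.8271) = 1056.8267 / 736.8065 = 1.43433

1.434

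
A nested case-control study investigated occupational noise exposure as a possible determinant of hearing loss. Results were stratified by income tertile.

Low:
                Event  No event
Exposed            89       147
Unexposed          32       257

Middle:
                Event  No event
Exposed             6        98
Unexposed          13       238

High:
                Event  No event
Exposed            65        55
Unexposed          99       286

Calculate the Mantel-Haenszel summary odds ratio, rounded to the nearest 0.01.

OR_MH = Σ(aᵢdᵢ/nᵢ) / Σ(bᵢcᵢ/nᵢ), where nᵢ is the stratum total.
Stratum 1 (Low): n = 525; a·d/n = 89·257/525 = 43.5676; b·c/n = 147·32/525 = 8.9600
Stratum 2 (Middle): n = 355; a·d/n = 6·238/355 = 4.0225; b·c/n = 98·13/355 = 3.5887
Stratum 3 (High): n = 505; a·d/n = 65·286/505 = 36.8119; b·c/n = 55·99/505 = 10.7822
OR_MH = (43.5676 + 4.0225 + 36.8119) / (8.9600 + 3.5887 + 10.7822) = 84.4020 / 23.3309 = 3.61761

3.62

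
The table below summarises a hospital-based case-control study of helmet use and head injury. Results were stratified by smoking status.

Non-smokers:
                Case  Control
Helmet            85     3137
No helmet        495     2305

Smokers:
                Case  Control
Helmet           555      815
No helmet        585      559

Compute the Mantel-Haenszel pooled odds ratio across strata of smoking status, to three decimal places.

0.348

OR_MH = Σ(aᵢdᵢ/nᵢ) / Σ(bᵢcᵢ/nᵢ), where nᵢ is the stratum total.
Stratum 1 (Non-smokers): n = 6022; a·d/n = 85·2305/6022 = 32.5349; b·c/n = 3137·495/6022 = 257.8570
Stratum 2 (Smokers): n = 2514; a·d/n = 555·559/2514 = 123.4069; b·c/n = 815·585/2514 = 189.6480
OR_MH = (32.5349 + 123.4069) / (257.8570 + 189.6480) = 155.9418 / 447.5050 = 0.34847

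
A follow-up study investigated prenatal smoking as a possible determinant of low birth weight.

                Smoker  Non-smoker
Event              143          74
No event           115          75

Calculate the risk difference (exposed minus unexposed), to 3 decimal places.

Reading the table with exposure as columns: a = 143 (Smoker, case), b = 115 (Smoker, non-case), c = 74 (Non-smoker, case), d = 75.
Risk in exposed = 143/258 = 0.554264; risk in unexposed = 74/149 = 0.496644.
Risk difference = 0.554264 − 0.496644 = 0.057619

0.058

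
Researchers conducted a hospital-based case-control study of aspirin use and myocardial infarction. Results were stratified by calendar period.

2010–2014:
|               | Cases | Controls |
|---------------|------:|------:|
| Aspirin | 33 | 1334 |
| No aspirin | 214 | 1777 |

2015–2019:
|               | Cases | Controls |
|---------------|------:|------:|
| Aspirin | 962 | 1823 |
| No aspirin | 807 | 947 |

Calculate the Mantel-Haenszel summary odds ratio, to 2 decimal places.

0.53

OR_MH = Σ(aᵢdᵢ/nᵢ) / Σ(bᵢcᵢ/nᵢ), where nᵢ is the stratum total.
Stratum 1 (2010–2014): n = 3358; a·d/n = 33·1777/3358 = 17.4631; b·c/n = 1334·214/3358 = 85.0137
Stratum 2 (2015–2019): n = 4539; a·d/n = 962·947/4539 = 200.7081; b·c/n = 1823·807/4539 = 324.1157
OR_MH = (17.4631 + 200.7081) / (85.0137 + 324.1157) = 218.1712 / 409.1294 = 0.53326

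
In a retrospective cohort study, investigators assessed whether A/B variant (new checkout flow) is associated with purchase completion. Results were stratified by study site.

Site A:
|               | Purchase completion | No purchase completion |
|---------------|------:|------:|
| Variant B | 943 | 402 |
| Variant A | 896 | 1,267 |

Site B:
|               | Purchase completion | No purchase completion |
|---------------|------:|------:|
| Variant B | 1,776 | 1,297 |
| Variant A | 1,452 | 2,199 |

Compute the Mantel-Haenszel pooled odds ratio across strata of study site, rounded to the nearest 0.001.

2.407

OR_MH = Σ(aᵢdᵢ/nᵢ) / Σ(bᵢcᵢ/nᵢ), where nᵢ is the stratum total.
Stratum 1 (Site A): n = 3508; a·d/n = 943·1267/3508 = 340.5875; b·c/n = 402·896/3508 = 102.6773
Stratum 2 (Site B): n = 6724; a·d/n = 1776·2199/6724 = 580.8186; b·c/n = 1297·1452/6724 = 280.0779
OR_MH = (340.5875 + 580.8186) / (102.6773 + 280.0779) = 921.4061 / 382.7552 = 2.40730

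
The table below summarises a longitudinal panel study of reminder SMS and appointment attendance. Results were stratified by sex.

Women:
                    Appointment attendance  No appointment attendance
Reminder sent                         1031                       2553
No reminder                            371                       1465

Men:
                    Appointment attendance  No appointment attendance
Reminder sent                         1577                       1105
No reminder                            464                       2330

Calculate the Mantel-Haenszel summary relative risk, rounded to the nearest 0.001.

RR_MH = Σ(aᵢ·n₀ᵢ/nᵢ) / Σ(cᵢ·n₁ᵢ/nᵢ), with n₁ᵢ = aᵢ+bᵢ (exposed), n₀ᵢ = cᵢ+dᵢ (unexposed), nᵢ = n₁ᵢ+n₀ᵢ.
Stratum 1 (Women): n₁ = 3584, n₀ = 1836, n = 5420; a·n₀/n = 1031·1836/5420 = 349.2465; c·n₁/n = 371·3584/5420 = 245.3255
Stratum 2 (Men): n₁ = 2682, n₀ = 2794, n = 5476; a·n₀/n = 1577·2794/5476 = 804.6271; c·n₁/n = 464·2682/5476 = 227.2549
RR_MH = (349.2465 + 804.6271) / (245.3255 + 227.2549) = 1153.8736 / 472.5804 = 2.44165

2.442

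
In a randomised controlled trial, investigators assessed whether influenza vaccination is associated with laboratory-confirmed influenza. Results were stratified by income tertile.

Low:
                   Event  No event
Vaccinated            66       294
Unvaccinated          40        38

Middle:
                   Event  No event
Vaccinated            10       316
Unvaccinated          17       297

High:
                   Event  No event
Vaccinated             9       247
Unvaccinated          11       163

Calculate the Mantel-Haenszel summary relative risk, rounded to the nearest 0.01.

0.42

RR_MH = Σ(aᵢ·n₀ᵢ/nᵢ) / Σ(cᵢ·n₁ᵢ/nᵢ), with n₁ᵢ = aᵢ+bᵢ (exposed), n₀ᵢ = cᵢ+dᵢ (unexposed), nᵢ = n₁ᵢ+n₀ᵢ.
Stratum 1 (Low): n₁ = 360, n₀ = 78, n = 438; a·n₀/n = 66·78/438 = 11.7534; c·n₁/n = 40·360/438 = 32.8767
Stratum 2 (Middle): n₁ = 326, n₀ = 314, n = 640; a·n₀/n = 10·314/640 = 4.9062; c·n₁/n = 17·326/640 = 8.6594
Stratum 3 (High): n₁ = 256, n₀ = 174, n = 430; a·n₀/n = 9·174/430 = 3.6419; c·n₁/n = 11·256/430 = 6.5488
RR_MH = (11.7534 + 4.9062 + 3.6419) / (32.8767 + 8.6594 + 6.5488) = 20.3015 / 48.0849 = 0.42220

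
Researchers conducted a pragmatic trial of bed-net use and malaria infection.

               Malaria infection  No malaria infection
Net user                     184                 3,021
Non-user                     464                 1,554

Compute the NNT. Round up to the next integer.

Risk in treated group = 184/3205 = 0.05741; risk in control = 464/2018 = 0.22993.
Absolute risk reduction = 0.22993 − 0.05741 = 0.17252
NNT = 1 / ARR = 1 / 0.17252 = 5.796 → round up → 6

6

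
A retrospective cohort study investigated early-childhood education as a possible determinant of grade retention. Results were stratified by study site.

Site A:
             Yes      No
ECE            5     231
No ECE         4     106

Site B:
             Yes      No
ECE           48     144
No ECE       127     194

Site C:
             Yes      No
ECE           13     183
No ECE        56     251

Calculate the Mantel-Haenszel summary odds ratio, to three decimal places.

OR_MH = Σ(aᵢdᵢ/nᵢ) / Σ(bᵢcᵢ/nᵢ), where nᵢ is the stratum total.
Stratum 1 (Site A): n = 346; a·d/n = 5·106/346 = 1.5318; b·c/n = 231·4/346 = 2.6705
Stratum 2 (Site B): n = 513; a·d/n = 48·194/513 = 18.1520; b·c/n = 144·127/513 = 35.6491
Stratum 3 (Site C): n = 503; a·d/n = 13·251/503 = 6.4871; b·c/n = 183·56/503 = 20.3738
OR_MH = (1.5318 + 18.1520 + 6.4871) / (2.6705 + 35.6491 + 20.3738) = 26.1709 / 58.6934 = 0.44589

0.446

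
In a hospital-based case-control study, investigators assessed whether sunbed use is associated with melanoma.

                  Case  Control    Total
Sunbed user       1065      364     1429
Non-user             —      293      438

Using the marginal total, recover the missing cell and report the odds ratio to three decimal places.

The missing cell is in the unexposed row: 438 − 293 = 145.
So a = 1065, b = 364, c = 145, d = 293.
OR = (a·d)/(b·c) = (1065 × 293) / (364 × 145) = 312045 / 52780 = 5.91218

5.912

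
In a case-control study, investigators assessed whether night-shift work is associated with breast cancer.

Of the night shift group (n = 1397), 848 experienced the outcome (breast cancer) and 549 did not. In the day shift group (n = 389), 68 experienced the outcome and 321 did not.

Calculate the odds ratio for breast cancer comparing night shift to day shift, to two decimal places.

7.29

From the description: a = 848, b = 549, c = 68, d = 321.
OR = (a·d)/(b·c) = (848 × 321) / (549 × 68) = 272208 / 37332 = 7.29155
The odds of breast cancer are about 7.29 times as high in the night shift group.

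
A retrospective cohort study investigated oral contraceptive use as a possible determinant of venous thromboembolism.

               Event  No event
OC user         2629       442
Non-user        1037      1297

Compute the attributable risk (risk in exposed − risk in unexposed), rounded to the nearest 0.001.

0.412

Cells: a = 2629, b = 442, c = 1037, d = 1297.
Risk in exposed = 2629/3071 = 0.856073; risk in unexposed = 1037/2334 = 0.444302.
Risk difference = 0.856073 − 0.444302 = 0.411771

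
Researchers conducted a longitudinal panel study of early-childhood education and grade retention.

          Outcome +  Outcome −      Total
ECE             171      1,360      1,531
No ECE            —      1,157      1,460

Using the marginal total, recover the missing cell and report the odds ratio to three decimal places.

The missing cell is in the unexposed row: 1460 − 1157 = 303.
So a = 171, b = 1360, c = 303, d = 1157.
OR = (a·d)/(b·c) = (171 × 1157) / (1360 × 303) = 197847 / 412080 = 0.48012

0.480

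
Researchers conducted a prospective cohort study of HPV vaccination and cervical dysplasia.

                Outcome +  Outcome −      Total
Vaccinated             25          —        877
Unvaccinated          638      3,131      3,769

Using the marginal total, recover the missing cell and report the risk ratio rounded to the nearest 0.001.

The missing cell is in the exposed row: 877 − 25 = 852.
So a = 25, b = 852, c = 638, d = 3131.
RR = [a/(a+b)] / [c/(c+d)] = (25/877) / (638/3769) = 0.02851/0.16928 = 0.16840

0.168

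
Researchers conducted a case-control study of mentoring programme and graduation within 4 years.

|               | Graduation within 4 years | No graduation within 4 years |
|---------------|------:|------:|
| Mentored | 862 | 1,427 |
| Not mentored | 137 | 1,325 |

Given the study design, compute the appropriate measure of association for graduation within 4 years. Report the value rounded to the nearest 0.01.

Cells: a = 862, b = 1427, c = 137, d = 1325.
This is a case-control study: participants were sampled on outcome status, so risks in the source population cannot be estimated directly — relative risk is not valid here. The odds ratio is the appropriate measure.
OR = (a·d)/(b·c) = (862 × 1325) / (1427 × 137) = 1142150 / 195499 = 5.84223

5.84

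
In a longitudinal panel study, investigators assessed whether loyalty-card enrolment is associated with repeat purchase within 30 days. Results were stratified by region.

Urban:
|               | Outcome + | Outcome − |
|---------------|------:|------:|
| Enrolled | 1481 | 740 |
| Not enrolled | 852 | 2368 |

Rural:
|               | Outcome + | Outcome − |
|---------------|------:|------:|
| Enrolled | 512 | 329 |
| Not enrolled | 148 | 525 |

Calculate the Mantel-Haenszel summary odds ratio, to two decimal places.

5.55

OR_MH = Σ(aᵢdᵢ/nᵢ) / Σ(bᵢcᵢ/nᵢ), where nᵢ is the stratum total.
Stratum 1 (Urban): n = 5441; a·d/n = 1481·2368/5441 = 644.5521; b·c/n = 740·852/5441 = 115.8758
Stratum 2 (Rural): n = 1514; a·d/n = 512·525/1514 = 177.5429; b·c/n = 329·148/1514 = 32.1612
OR_MH = (644.5521 + 177.5429) / (115.8758 + 32.1612) = 822.0950 / 148.0369 = 5.55331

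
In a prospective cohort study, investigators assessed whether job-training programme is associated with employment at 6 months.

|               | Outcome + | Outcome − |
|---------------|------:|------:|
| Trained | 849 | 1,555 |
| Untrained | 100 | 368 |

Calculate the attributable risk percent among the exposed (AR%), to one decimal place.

Cells: a = 849, b = 1555, c = 100, d = 368.
Risk in exposed = 849/2404 = 0.35316; risk in unexposed = 100/468 = 0.21368.
RR = 0.35316/0.21368 = 1.65280
AR% = (RR − 1)/RR × 100 = (1.65280 − 1)/1.65280 × 100 = 39.4964%

39.5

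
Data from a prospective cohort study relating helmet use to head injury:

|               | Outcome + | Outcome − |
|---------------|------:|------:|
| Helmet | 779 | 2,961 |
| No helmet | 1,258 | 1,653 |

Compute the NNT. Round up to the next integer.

Risk in treated group = 779/3740 = 0.20829; risk in control = 1258/2911 = 0.43215.
Absolute risk reduction = 0.43215 − 0.20829 = 0.22387
NNT = 1 / ARR = 1 / 0.22387 = 4.467 → round up → 5

5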